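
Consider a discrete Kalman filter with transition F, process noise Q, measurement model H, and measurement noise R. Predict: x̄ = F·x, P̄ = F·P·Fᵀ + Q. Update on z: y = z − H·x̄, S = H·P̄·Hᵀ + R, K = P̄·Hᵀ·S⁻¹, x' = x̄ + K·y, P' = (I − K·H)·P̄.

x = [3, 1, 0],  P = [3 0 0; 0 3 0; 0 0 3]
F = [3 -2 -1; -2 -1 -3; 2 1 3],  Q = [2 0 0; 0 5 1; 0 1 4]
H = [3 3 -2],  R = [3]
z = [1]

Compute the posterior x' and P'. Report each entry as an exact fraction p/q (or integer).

x' = [11611/1408, -3323/704, 3383/704]
P' = [48263/1408 -14631/704 14163/704; -14631/704 5095/352 -3411/352; 14163/704 -3411/352 5583/352]

x̄ = F·x = [7, -7, 7]
P̄ = F·P·Fᵀ + Q = [44 -3 3; -3 47 -41; 3 -41 46]
y = z − H·x̄ = [15]
S = H·P̄·Hᵀ + R = [1408]
K = P̄·Hᵀ·S⁻¹ = [117/1408; 107/704; -103/704]
x' = x̄ + K·y = [11611/1408, -3323/704, 3383/704]
P' = (I − K·H)·P̄ = [48263/1408 -14631/704 14163/704; -14631/704 5095/352 -3411/352; 14163/704 -3411/352 5583/352]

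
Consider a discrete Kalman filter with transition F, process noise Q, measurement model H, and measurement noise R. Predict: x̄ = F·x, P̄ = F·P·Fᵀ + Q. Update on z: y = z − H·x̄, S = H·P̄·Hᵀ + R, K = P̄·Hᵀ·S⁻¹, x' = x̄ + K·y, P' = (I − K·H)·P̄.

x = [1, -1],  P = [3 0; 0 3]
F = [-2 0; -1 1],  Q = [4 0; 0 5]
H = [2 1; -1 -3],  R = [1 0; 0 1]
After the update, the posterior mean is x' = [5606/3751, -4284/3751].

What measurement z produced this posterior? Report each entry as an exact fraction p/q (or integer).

x̄ = F·x = [-2, -2]
P̄ = F·P·Fᵀ + Q = [16 6; 6 11]
S = H·P̄·Hᵀ + R = [100 -107; -107 152]
K = P̄·Hᵀ·S⁻¹ = [2138/3751 666/3751; -677/3751 -1439/3751]
x' − x̄ = [13108/3751, 3218/3751] = K·y
y = (KᵀK)⁻¹·Kᵀ·(x' − x̄) = [8, -6]
z = y + H·x̄ = [8, -6] + [-6, 8] = [2, 2]

z = [2, 2]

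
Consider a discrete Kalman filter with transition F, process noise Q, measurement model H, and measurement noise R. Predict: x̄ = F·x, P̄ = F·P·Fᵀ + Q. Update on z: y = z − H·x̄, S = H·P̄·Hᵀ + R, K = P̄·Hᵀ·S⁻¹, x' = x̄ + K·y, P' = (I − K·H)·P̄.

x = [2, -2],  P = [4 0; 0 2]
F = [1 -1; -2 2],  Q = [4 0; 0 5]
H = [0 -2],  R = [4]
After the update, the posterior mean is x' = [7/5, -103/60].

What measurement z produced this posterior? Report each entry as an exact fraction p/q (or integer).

x̄ = F·x = [4, -8]
P̄ = F·P·Fᵀ + Q = [10 -12; -12 29]
S = H·P̄·Hᵀ + R = [120]
K = P̄·Hᵀ·S⁻¹ = [1/5; -29/60]
x' − x̄ = [-13/5, 377/60] = K·y
y = (KᵀK)⁻¹·Kᵀ·(x' − x̄) = [-13]
z = y + H·x̄ = [-13] + [16] = [3]

z = [3]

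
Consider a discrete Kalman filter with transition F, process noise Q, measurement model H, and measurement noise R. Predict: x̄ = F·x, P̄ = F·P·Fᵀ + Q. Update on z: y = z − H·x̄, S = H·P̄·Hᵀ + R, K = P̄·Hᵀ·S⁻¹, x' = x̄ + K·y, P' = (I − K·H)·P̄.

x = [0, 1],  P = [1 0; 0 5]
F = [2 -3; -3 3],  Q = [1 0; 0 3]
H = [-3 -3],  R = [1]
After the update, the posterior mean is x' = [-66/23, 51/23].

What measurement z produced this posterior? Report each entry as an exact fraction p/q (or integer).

x̄ = F·x = [-3, 3]
P̄ = F·P·Fᵀ + Q = [50 -51; -51 57]
S = H·P̄·Hᵀ + R = [46]
K = P̄·Hᵀ·S⁻¹ = [3/46; -9/23]
x' − x̄ = [3/23, -18/23] = K·y
y = (KᵀK)⁻¹·Kᵀ·(x' − x̄) = [2]
z = y + H·x̄ = [2] + [0] = [2]

z = [2]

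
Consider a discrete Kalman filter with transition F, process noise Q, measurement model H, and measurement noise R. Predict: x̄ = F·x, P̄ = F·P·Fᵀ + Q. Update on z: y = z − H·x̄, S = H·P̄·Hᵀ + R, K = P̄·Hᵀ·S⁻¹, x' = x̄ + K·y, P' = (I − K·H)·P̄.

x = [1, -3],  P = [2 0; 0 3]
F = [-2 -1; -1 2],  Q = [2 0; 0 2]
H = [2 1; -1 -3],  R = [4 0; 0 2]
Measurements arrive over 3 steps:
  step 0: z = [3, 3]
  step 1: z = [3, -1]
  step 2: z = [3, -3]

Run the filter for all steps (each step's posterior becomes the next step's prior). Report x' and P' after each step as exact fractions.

step 0: x' = [863/363, -676/363], P' = [491/363 -205/363; -205/363 161/363]
step 1: x' = [152039/108251, -26633/108251], P' = [104021/108251 -39538/108251; -39538/108251 36928/108251]
step 2: x' = [27046219/49054754, 20103611/24527377], P' = [23524367/24527377 -8968776/24527377; -8968776/24527377 8358556/24527377]

step 0: x̄ = F·x = [1, -7]
step 0: P̄ = F·P·Fᵀ + Q = [13 -2; -2 16]
step 0: y = z − H·x̄ = [8, -17]
step 0: S = H·P̄·Hᵀ + R = [64 -60; -60 147]
step 0: K = P̄·Hᵀ·S⁻¹ = [259/484 62/363; -83/484 -139/363]
step 0: x' = x̄ + K·y = [863/363, -676/363]
step 0: P' = (I − K·H)·P̄ = [491/363 -205/363; -205/363 161/363]
step 1: x̄ = F·x = [-350/121, -2215/363]
step 1: P̄ = F·P·Fᵀ + Q = [677/121 425/121; 425/121 2681/363]
step 1: y = z − H·x̄ = [5404/363, -2686/121]
step 1: S = H·P̄·Hᵀ + R = [17357/363 -7010/121; -7010/121 11512/121]
step 1: K = P̄·Hᵀ·S⁻¹ = [42126/108251 14593/216502; -10537/108251 -35623/108251]
step 1: x' = x̄ + K·y = [152039/108251, -26633/108251]
step 1: P' = (I − K·H)·P̄ = [104021/108251 -39538/108251; -39538/108251 36928/108251]
step 2: x̄ = F·x = [-277445/108251, -205305/108251]
step 2: P̄ = F·P·Fᵀ + Q = [511362/108251 252800/108251; 252800/108251 626387/108251]
step 2: y = z − H·x̄ = [1084948/108251, -93701/8327]
step 2: S = H·P̄·Hᵀ + R = [4116039/108251 -359345/8327; -359345/8327 606319/8327]
step 2: K = P̄·Hᵀ·S⁻¹ = [2719997/7007822 3381961/49054754; -342107/3503911 -8053446/24527377]
step 2: x' = x̄ + K·y = [27046219/49054754, 20103611/24527377]
step 2: P' = (I − K·H)·P̄ = [23524367/24527377 -8968776/24527377; -8968776/24527377 8358556/24527377]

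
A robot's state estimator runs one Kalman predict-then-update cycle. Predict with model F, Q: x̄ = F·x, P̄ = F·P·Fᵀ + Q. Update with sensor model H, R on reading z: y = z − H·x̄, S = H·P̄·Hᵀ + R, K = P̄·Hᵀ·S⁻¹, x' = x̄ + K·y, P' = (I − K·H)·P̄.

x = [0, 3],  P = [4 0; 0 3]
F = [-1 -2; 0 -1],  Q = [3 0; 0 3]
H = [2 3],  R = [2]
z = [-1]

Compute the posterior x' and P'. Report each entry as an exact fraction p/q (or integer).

x̄ = F·x = [-6, -3]
P̄ = F·P·Fᵀ + Q = [19 6; 6 6]
y = z − H·x̄ = [20]
S = H·P̄·Hᵀ + R = [204]
K = P̄·Hᵀ·S⁻¹ = [14/51; 5/34]
x' = x̄ + K·y = [-26/51, -1/17]
P' = (I − K·H)·P̄ = [185/51 -38/17; -38/17 27/17]

x' = [-26/51, -1/17]
P' = [185/51 -38/17; -38/17 27/17]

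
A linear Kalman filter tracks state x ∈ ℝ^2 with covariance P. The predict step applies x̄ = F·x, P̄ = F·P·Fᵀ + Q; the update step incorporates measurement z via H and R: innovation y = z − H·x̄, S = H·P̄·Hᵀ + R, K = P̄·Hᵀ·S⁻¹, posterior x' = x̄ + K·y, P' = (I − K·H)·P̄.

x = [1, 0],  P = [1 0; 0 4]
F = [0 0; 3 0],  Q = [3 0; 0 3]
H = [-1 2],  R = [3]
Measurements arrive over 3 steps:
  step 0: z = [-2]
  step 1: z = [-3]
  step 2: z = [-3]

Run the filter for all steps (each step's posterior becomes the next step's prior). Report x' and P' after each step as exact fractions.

step 0: x̄ = F·x = [0, 3]
step 0: P̄ = F·P·Fᵀ + Q = [3 0; 0 12]
step 0: y = z − H·x̄ = [-8]
step 0: S = H·P̄·Hᵀ + R = [54]
step 0: K = P̄·Hᵀ·S⁻¹ = [-1/18; 4/9]
step 0: x' = x̄ + K·y = [4/9, -5/9]
step 0: P' = (I − K·H)·P̄ = [17/6 4/3; 4/3 4/3]
step 1: x̄ = F·x = [0, 4/3]
step 1: P̄ = F·P·Fᵀ + Q = [3 0; 0 57/2]
step 1: y = z − H·x̄ = [-17/3]
step 1: S = H·P̄·Hᵀ + R = [120]
step 1: K = P̄·Hᵀ·S⁻¹ = [-1/40; 19/40]
step 1: x' = x̄ + K·y = [17/120, -163/120]
step 1: P' = (I − K·H)·P̄ = [117/40 57/40; 57/40 57/40]
step 2: x̄ = F·x = [0, 17/40]
step 2: P̄ = F·P·Fᵀ + Q = [3 0; 0 1173/40]
step 2: y = z − H·x̄ = [-77/20]
step 2: S = H·P̄·Hᵀ + R = [1233/10]
step 2: K = P̄·Hᵀ·S⁻¹ = [-10/411; 391/822]
step 2: x' = x̄ + K·y = [77/822, -578/411]
step 2: P' = (I − K·H)·P̄ = [401/137 391/274; 391/274 391/274]

step 0: x' = [4/9, -5/9], P' = [17/6 4/3; 4/3 4/3]
step 1: x' = [17/120, -163/120], P' = [117/40 57/40; 57/40 57/40]
step 2: x' = [77/822, -578/411], P' = [401/137 391/274; 391/274 391/274]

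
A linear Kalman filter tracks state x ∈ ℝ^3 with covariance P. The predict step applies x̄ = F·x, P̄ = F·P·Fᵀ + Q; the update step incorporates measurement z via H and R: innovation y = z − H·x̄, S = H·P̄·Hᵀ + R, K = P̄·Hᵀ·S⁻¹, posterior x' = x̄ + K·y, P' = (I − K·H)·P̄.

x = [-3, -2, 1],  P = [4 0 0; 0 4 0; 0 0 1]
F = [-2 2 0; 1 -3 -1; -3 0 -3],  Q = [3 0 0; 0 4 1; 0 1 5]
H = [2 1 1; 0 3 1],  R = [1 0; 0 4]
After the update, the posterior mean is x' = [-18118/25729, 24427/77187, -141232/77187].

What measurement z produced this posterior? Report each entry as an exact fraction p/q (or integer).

z = [-3, -1]

x̄ = F·x = [2, 2, 6]
P̄ = F·P·Fᵀ + Q = [35 -32 24; -32 45 -8; 24 -8 50]
S = H·P̄·Hᵀ + R = [188 9; 9 411]
K = P̄·Hᵀ·S⁻¹ = [8710/25729 -4698/25729; -4080/25729 24119/77187; 12252/25729 4078/77187]
x' − x̄ = [-69576/25729, -129947/77187, -604354/77187] = K·y
y = (KᵀK)⁻¹·Kᵀ·(x' − x̄) = [-15, -13]
z = y + H·x̄ = [-15, -13] + [12, 12] = [-3, -1]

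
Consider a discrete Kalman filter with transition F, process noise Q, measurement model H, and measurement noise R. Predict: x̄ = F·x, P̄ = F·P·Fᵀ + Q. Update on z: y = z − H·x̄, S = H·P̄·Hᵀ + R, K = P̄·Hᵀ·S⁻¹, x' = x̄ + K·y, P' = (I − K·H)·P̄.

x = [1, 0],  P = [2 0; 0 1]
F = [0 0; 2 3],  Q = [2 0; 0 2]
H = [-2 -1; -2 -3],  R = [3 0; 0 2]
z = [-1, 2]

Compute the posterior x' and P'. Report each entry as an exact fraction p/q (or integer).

x' = [656/1205, -1124/1205]
P' = [1114/1205 -836/1205; -836/1205 874/1205]

x̄ = F·x = [0, 2]
P̄ = F·P·Fᵀ + Q = [2 0; 0 19]
y = z − H·x̄ = [1, 8]
S = H·P̄·Hᵀ + R = [30 65; 65 181]
K = P̄·Hᵀ·S⁻¹ = [-464/1205 28/241; 266/1205 -95/241]
x' = x̄ + K·y = [656/1205, -1124/1205]
P' = (I − K·H)·P̄ = [1114/1205 -836/1205; -836/1205 874/1205]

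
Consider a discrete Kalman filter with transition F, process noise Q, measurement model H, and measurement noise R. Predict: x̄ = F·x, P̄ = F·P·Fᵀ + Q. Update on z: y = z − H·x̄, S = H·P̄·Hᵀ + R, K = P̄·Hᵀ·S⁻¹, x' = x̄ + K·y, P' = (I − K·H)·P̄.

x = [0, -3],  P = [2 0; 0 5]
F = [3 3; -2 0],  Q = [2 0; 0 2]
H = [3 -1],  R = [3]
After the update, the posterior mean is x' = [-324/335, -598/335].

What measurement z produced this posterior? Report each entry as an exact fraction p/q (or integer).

z = [-1]

x̄ = F·x = [-9, 0]
P̄ = F·P·Fᵀ + Q = [65 -12; -12 10]
S = H·P̄·Hᵀ + R = [670]
K = P̄·Hᵀ·S⁻¹ = [207/670; -23/335]
x' − x̄ = [2691/335, -598/335] = K·y
y = (KᵀK)⁻¹·Kᵀ·(x' − x̄) = [26]
z = y + H·x̄ = [26] + [-27] = [-1]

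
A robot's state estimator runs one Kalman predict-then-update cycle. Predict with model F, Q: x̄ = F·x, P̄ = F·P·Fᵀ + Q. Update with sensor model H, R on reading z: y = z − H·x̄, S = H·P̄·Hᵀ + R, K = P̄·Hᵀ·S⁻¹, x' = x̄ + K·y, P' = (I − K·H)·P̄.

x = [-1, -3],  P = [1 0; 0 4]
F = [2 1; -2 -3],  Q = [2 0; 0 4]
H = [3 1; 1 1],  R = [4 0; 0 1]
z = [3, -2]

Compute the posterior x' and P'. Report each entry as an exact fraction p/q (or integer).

x̄ = F·x = [-5, 11]
P̄ = F·P·Fᵀ + Q = [10 -16; -16 44]
y = z − H·x̄ = [7, -8]
S = H·P̄·Hᵀ + R = [42 10; 10 23]
K = P̄·Hᵀ·S⁻¹ = [191/433 -196/433; -186/433 608/433]
x' = x̄ + K·y = [740/433, -1403/433]
P' = (I − K·H)·P̄ = [480/433 -676/433; -676/433 1284/433]

x' = [740/433, -1403/433]
P' = [480/433 -676/433; -676/433 1284/433]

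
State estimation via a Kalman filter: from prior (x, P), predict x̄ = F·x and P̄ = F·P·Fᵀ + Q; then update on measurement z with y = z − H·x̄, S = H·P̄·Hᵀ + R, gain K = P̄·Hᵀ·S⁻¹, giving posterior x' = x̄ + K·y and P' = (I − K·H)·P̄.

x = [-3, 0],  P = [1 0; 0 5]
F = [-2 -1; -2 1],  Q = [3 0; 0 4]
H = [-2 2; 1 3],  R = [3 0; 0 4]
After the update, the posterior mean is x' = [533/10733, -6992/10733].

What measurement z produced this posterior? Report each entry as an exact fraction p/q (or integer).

z = [-1, -3]

x̄ = F·x = [6, 6]
P̄ = F·P·Fᵀ + Q = [12 -1; -1 13]
S = H·P̄·Hᵀ + R = [111 58; 58 127]
K = P̄·Hᵀ·S⁻¹ = [-3824/10733 2507/10733; 1352/10733 2594/10733]
x' − x̄ = [-63865/10733, -71390/10733] = K·y
y = (KᵀK)⁻¹·Kᵀ·(x' − x̄) = [-1, -27]
z = y + H·x̄ = [-1, -27] + [0, 24] = [-1, -3]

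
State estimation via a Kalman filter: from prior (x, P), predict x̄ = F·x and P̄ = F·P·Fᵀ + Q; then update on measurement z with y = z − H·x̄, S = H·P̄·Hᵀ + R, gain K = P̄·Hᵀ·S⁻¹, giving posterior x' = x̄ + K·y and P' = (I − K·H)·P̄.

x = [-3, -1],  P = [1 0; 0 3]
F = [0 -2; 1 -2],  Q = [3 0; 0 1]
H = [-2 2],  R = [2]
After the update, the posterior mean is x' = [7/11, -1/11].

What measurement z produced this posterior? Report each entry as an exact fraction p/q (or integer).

z = [-1]

x̄ = F·x = [2, -1]
P̄ = F·P·Fᵀ + Q = [15 12; 12 14]
S = H·P̄·Hᵀ + R = [22]
K = P̄·Hᵀ·S⁻¹ = [-3/11; 2/11]
x' − x̄ = [-15/11, 10/11] = K·y
y = (KᵀK)⁻¹·Kᵀ·(x' − x̄) = [5]
z = y + H·x̄ = [5] + [-6] = [-1]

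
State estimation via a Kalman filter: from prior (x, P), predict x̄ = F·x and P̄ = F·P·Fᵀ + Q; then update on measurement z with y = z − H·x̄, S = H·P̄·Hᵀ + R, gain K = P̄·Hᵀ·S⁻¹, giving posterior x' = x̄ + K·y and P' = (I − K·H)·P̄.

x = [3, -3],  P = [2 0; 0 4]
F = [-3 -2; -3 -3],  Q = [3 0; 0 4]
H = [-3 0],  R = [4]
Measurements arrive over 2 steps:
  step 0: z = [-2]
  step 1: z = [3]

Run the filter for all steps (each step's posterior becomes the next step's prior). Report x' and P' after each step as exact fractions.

step 0: x̄ = F·x = [-3, 0]
step 0: P̄ = F·P·Fᵀ + Q = [37 42; 42 58]
step 0: y = z − H·x̄ = [-11]
step 0: S = H·P̄·Hᵀ + R = [337]
step 0: K = P̄·Hᵀ·S⁻¹ = [-111/337; -126/337]
step 0: x' = x̄ + K·y = [210/337, 1386/337]
step 0: P' = (I − K·H)·P̄ = [148/337 168/337; 168/337 3670/337]
step 1: x̄ = F·x = [-3402/337, -4788/337]
step 1: P̄ = F·P·Fᵀ + Q = [19039/337 25872/337; 25872/337 38734/337]
step 1: y = z − H·x̄ = [-9195/337]
step 1: S = H·P̄·Hᵀ + R = [172699/337]
step 1: K = P̄·Hᵀ·S⁻¹ = [-57117/172699; -77616/172699]
step 1: x' = x̄ + K·y = [-184959/172699, -335916/172699]
step 1: P' = (I − K·H)·P̄ = [76156/172699 103488/172699; 103488/172699 1973530/172699]

step 0: x' = [210/337, 1386/337], P' = [148/337 168/337; 168/337 3670/337]
step 1: x' = [-184959/172699, -335916/172699], P' = [76156/172699 103488/172699; 103488/172699 1973530/172699]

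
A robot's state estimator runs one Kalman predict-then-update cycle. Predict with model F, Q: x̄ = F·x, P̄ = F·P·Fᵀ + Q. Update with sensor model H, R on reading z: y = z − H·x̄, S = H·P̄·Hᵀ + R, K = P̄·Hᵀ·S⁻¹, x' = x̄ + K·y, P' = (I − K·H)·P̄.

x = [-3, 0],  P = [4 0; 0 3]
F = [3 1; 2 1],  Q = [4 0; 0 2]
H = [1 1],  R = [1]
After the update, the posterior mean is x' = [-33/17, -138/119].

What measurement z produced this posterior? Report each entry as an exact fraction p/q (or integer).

z = [-3]

x̄ = F·x = [-9, -6]
P̄ = F·P·Fᵀ + Q = [43 27; 27 21]
S = H·P̄·Hᵀ + R = [119]
K = P̄·Hᵀ·S⁻¹ = [10/17; 48/119]
x' − x̄ = [120/17, 576/119] = K·y
y = (KᵀK)⁻¹·Kᵀ·(x' − x̄) = [12]
z = y + H·x̄ = [12] + [-15] = [-3]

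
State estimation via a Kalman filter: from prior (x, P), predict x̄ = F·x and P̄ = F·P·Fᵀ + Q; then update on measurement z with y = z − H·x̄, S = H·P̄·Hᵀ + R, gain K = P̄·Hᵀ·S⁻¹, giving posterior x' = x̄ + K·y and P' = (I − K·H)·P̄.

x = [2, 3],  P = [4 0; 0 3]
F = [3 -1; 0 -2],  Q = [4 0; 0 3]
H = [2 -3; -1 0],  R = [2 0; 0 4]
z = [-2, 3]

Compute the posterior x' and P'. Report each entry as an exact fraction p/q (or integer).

x̄ = F·x = [3, -6]
P̄ = F·P·Fᵀ + Q = [43 6; 6 15]
y = z − H·x̄ = [-26, 6]
S = H·P̄·Hᵀ + R = [237 -68; -68 47]
K = P̄·Hᵀ·S⁻¹ = [272/6515 -5567/6515; -1959/6515 -3666/6515]
x' = x̄ + K·y = [-20929/6515, -10152/6515]
P' = (I − K·H)·P̄ = [22268/6515 14664/6515; 14664/6515 11082/6515]

x' = [-20929/6515, -10152/6515]
P' = [22268/6515 14664/6515; 14664/6515 11082/6515]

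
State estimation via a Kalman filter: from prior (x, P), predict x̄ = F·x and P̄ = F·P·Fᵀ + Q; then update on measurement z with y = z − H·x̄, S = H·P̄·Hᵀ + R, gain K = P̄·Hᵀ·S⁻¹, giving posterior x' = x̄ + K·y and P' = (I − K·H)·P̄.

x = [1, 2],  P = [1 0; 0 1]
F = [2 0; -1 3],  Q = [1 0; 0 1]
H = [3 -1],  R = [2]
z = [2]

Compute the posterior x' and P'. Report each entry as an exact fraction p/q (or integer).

x' = [157/70, 333/70]
P' = [61/70 149/70; 149/70 481/70]

x̄ = F·x = [2, 5]
P̄ = F·P·Fᵀ + Q = [5 -2; -2 11]
y = z − H·x̄ = [1]
S = H·P̄·Hᵀ + R = [70]
K = P̄·Hᵀ·S⁻¹ = [17/70; -17/70]
x' = x̄ + K·y = [157/70, 333/70]
P' = (I − K·H)·P̄ = [61/70 149/70; 149/70 481/70]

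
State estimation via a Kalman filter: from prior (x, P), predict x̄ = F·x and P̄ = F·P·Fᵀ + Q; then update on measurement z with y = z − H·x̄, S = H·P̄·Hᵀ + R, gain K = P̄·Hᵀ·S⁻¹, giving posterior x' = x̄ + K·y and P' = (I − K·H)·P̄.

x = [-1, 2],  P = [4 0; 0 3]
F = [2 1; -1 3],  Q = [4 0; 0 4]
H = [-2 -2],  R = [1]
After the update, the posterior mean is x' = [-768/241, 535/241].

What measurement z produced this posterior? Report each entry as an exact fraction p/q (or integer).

x̄ = F·x = [0, 7]
P̄ = F·P·Fᵀ + Q = [23 1; 1 35]
S = H·P̄·Hᵀ + R = [241]
K = P̄·Hᵀ·S⁻¹ = [-48/241; -72/241]
x' − x̄ = [-768/241, -1152/241] = K·y
y = (KᵀK)⁻¹·Kᵀ·(x' − x̄) = [16]
z = y + H·x̄ = [16] + [-14] = [2]

z = [2]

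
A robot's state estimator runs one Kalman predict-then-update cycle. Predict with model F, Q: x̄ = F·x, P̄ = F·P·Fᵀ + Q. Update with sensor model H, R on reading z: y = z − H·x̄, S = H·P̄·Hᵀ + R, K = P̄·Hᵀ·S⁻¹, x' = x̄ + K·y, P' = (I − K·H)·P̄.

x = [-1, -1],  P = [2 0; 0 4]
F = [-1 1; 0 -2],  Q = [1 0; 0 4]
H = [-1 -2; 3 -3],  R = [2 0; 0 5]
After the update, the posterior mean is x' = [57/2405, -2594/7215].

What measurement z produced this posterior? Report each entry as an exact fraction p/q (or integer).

z = [1, 1]

x̄ = F·x = [0, 2]
P̄ = F·P·Fᵀ + Q = [7 -8; -8 20]
S = H·P̄·Hᵀ + R = [57 123; 123 392]
K = P̄·Hᵀ·S⁻¹ = [-669/2405 486/2405; -2212/7215 -284/2405]
x' − x̄ = [57/2405, -17024/7215] = K·y
y = (KᵀK)⁻¹·Kᵀ·(x' − x̄) = [5, 7]
z = y + H·x̄ = [5, 7] + [-4, -6] = [1, 1]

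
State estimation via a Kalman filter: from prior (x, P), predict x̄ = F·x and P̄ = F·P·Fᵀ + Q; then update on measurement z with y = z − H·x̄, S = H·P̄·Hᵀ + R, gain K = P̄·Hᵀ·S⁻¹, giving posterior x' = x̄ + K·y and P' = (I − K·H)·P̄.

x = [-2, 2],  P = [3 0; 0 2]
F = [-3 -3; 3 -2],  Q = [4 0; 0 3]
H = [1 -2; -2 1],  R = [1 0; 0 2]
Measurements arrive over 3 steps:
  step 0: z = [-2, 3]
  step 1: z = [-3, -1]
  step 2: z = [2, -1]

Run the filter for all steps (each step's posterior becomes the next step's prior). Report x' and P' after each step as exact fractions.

step 0: x̄ = F·x = [0, -10]
step 0: P̄ = F·P·Fᵀ + Q = [49 -15; -15 38]
step 0: y = z − H·x̄ = [-22, 13]
step 0: S = H·P̄·Hᵀ + R = [262 -249; -249 296]
step 0: K = P̄·Hᵀ·S⁻¹ = [-4753/15551 -9935/15551; -10004/15551 -4843/15551]
step 0: x' = x̄ + K·y = [-24589/15551, 1619/15551]
step 0: P' = (I − K·H)·P̄ = [14831/15551 9792/15551; 9792/15551 9898/15551]
step 1: x̄ = F·x = [68910/15551, -77005/15551]
step 1: P̄ = F·P·Fᵀ + Q = [461021/15551 -103467/15551; -103467/15551 102220/15551]
step 1: y = z − H·x̄ = [-269573/15551, 199274/15551]
step 1: S = H·P̄·Hᵀ + R = [1299320/15551 -1643817/15551; -1643817/15551 2391274/15551]
step 1: K = P̄·Hᵀ·S⁻¹ = [-5690033/26036641 -15077395/26036641; -14667700/26036641 -6716789/26036641]
step 1: x' = x̄ + K·y = [20804539/26036641, 39263259/26036641]
step 1: P' = (I − K·H)·P̄ = [21999871/26036641 13844952/26036641; 13844952/26036641 14256326/26036641]
step 2: x̄ = F·x = [-4870362/703693, -16112901/26036641]
step 2: P̄ = F·P·Fᵀ + Q = [18369229/703693 -4162047/703693; -4162047/703693 166994642/26036641]
step 2: y = z − H·x̄ = [200050874/26036641, -370330528/26036641]
step 2: S = H·P̄·Hᵀ + R = [1989659638/26036641 -2463290925/26036641; -2463290925/26036641 3553696772/26036641]
step 2: K = P̄·Hᵀ·S⁻¹ = [-8369938333/38516675471 -22203807155/38516675471; -21666458516/38516675471 -9870258115/38516675471]
step 2: x' = x̄ + K·y = [-15074966736/38516675471, -49920089235/38516675471]
step 2: P' = (I − K·H)·P̄ = [32395055651/38516675471 20382496992/38516675471; 20382496992/38516675471 21024477754/38516675471]

step 0: x' = [-24589/15551, 1619/15551], P' = [14831/15551 9792/15551; 9792/15551 9898/15551]
step 1: x' = [20804539/26036641, 39263259/26036641], P' = [21999871/26036641 13844952/26036641; 13844952/26036641 14256326/26036641]
step 2: x' = [-15074966736/38516675471, -49920089235/38516675471], P' = [32395055651/38516675471 20382496992/38516675471; 20382496992/38516675471 21024477754/38516675471]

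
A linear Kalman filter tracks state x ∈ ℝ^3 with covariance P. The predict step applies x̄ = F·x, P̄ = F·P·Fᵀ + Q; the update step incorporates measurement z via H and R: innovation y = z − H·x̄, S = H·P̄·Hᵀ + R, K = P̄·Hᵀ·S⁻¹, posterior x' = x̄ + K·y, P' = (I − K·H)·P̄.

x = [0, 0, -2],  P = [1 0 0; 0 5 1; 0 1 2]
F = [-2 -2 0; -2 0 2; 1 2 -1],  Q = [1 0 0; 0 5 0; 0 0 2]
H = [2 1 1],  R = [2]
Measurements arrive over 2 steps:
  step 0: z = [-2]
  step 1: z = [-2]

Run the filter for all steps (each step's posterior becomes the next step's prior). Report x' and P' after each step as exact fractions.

step 0: x' = [0, -4, 2], P' = [125/14 -225/28 -35/4; -225/28 727/56 29/8; -35/4 29/8 105/8]
step 1: x' = [68144/11959, -72380/11959, -86482/11959], P' = [197315/11959 -122510/11959 -267532/11959; -122510/11959 159731/11959 105325/11959; -267532/11959 105325/11959 424221/11959]

step 0: x̄ = F·x = [0, -4, 2]
step 0: P̄ = F·P·Fᵀ + Q = [25 0 -20; 0 17 -2; -20 -2 21]
step 0: y = z − H·x̄ = [0]
step 0: S = H·P̄·Hᵀ + R = [56]
step 0: K = P̄·Hᵀ·S⁻¹ = [15/28; 15/56; -3/8]
step 0: x' = x̄ + K·y = [0, -4, 2]
step 0: P' = (I − K·H)·P̄ = [125/14 -225/28 -35/4; -225/28 727/56 29/8; -35/4 29/8 105/8]
step 1: x̄ = F·x = [8, 4, -10]
step 1: P̄ = F·P·Fᵀ + Q = [341/14 337/14 -891/28; 337/14 2285/14 -909/28; -891/28 -909/28 2623/56]
step 1: y = z − H·x̄ = [-12]
step 1: S = H·P̄·Hᵀ + R = [11959/56]
step 1: K = P̄·Hᵀ·S⁻¹ = [2294/11959; 10018/11959; -2759/11959]
step 1: x' = x̄ + K·y = [68144/11959, -72380/11959, -86482/11959]
step 1: P' = (I − K·H)·P̄ = [197315/11959 -122510/11959 -267532/11959; -122510/11959 159731/11959 105325/11959; -267532/11959 105325/11959 424221/11959]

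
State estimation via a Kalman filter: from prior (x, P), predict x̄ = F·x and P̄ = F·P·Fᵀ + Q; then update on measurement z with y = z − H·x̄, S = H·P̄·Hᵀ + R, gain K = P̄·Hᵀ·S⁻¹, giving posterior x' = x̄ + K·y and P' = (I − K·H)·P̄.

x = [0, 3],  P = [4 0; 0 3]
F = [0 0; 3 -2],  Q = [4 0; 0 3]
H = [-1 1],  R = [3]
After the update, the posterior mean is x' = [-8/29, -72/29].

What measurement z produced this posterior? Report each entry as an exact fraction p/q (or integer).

z = [-2]

x̄ = F·x = [0, -6]
P̄ = F·P·Fᵀ + Q = [4 0; 0 51]
S = H·P̄·Hᵀ + R = [58]
K = P̄·Hᵀ·S⁻¹ = [-2/29; 51/58]
x' − x̄ = [-8/29, 102/29] = K·y
y = (KᵀK)⁻¹·Kᵀ·(x' − x̄) = [4]
z = y + H·x̄ = [4] + [-6] = [-2]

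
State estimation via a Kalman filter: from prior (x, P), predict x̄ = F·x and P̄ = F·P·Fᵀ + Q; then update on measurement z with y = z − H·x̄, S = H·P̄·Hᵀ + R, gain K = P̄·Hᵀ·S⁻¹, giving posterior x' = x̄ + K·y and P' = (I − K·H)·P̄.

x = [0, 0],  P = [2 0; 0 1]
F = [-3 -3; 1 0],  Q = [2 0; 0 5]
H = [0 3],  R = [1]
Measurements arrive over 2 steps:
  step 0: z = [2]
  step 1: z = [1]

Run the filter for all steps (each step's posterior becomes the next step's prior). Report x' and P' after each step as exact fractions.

step 0: x' = [-9/16, 21/32], P' = [383/16 -3/32; -3/32 7/64]
step 1: x' = [-10404/4183, 1380/4183], P' = [679169/16732 -2289/8366; -2289/8366 463/4183]

step 0: x̄ = F·x = [0, 0]
step 0: P̄ = F·P·Fᵀ + Q = [29 -6; -6 7]
step 0: y = z − H·x̄ = [2]
step 0: S = H·P̄·Hᵀ + R = [64]
step 0: K = P̄·Hᵀ·S⁻¹ = [-9/32; 21/64]
step 0: x' = x̄ + K·y = [-9/16, 21/32]
step 0: P' = (I − K·H)·P̄ = [383/16 -3/32; -3/32 7/64]
step 1: x̄ = F·x = [-9/32, -9/16]
step 1: P̄ = F·P·Fᵀ + Q = [13871/64 -2289/32; -2289/32 463/16]
step 1: y = z − H·x̄ = [43/16]
step 1: S = H·P̄·Hᵀ + R = [4183/16]
step 1: K = P̄·Hᵀ·S⁻¹ = [-6867/8366; 1389/4183]
step 1: x' = x̄ + K·y = [-10404/4183, 1380/4183]
step 1: P' = (I − K·H)·P̄ = [679169/16732 -2289/8366; -2289/8366 463/4183]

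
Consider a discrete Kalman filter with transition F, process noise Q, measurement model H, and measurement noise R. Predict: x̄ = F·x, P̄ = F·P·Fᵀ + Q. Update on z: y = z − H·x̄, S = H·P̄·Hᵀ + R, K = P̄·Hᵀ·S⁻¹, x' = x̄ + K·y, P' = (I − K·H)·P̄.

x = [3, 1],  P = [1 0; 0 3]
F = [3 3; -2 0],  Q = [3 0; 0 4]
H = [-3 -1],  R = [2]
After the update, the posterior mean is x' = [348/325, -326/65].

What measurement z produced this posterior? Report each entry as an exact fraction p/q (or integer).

z = [2]

x̄ = F·x = [12, -6]
P̄ = F·P·Fᵀ + Q = [39 -6; -6 8]
S = H·P̄·Hᵀ + R = [325]
K = P̄·Hᵀ·S⁻¹ = [-111/325; 2/65]
x' − x̄ = [-3552/325, 64/65] = K·y
y = (KᵀK)⁻¹·Kᵀ·(x' − x̄) = [32]
z = y + H·x̄ = [32] + [-30] = [2]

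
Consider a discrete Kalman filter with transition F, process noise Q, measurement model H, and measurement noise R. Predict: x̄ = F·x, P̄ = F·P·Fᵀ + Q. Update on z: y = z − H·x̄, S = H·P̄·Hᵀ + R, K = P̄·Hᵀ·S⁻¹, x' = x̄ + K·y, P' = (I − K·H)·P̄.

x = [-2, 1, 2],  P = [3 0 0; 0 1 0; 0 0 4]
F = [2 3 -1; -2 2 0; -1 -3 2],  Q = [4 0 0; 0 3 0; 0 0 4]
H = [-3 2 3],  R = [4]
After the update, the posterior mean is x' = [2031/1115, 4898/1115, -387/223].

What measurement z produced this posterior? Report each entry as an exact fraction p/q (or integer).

x̄ = F·x = [-3, 6, 3]
P̄ = F·P·Fᵀ + Q = [29 -6 -23; -6 19 0; -23 0 32]
S = H·P̄·Hᵀ + R = [1115]
K = P̄·Hᵀ·S⁻¹ = [-168/1115; 56/1115; 33/223]
x' − x̄ = [5376/1115, -1792/1115, -1056/223] = K·y
y = (KᵀK)⁻¹·Kᵀ·(x' − x̄) = [-32]
z = y + H·x̄ = [-32] + [30] = [-2]

z = [-2]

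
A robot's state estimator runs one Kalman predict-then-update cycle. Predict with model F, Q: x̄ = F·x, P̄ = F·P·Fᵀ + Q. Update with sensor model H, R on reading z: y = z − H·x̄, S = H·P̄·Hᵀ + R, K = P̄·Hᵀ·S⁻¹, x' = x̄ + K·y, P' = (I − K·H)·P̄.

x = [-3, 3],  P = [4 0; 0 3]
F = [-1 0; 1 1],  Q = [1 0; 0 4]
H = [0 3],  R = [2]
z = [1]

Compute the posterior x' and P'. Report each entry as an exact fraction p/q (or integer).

x' = [291/101, 33/101]
P' = [361/101 -8/101; -8/101 22/101]

x̄ = F·x = [3, 0]
P̄ = F·P·Fᵀ + Q = [5 -4; -4 11]
y = z − H·x̄ = [1]
S = H·P̄·Hᵀ + R = [101]
K = P̄·Hᵀ·S⁻¹ = [-12/101; 33/101]
x' = x̄ + K·y = [291/101, 33/101]
P' = (I − K·H)·P̄ = [361/101 -8/101; -8/101 22/101]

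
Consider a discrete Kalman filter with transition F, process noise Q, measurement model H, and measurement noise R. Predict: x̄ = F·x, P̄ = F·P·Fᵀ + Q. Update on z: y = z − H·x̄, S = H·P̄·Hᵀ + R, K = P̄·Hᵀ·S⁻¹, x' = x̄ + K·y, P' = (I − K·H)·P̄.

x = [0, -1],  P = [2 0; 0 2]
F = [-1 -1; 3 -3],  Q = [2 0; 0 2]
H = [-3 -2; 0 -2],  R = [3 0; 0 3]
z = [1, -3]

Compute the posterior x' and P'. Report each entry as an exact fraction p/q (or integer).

x' = [-3467/3097, 221/163]
P' = [1842/3097 -72/163; -72/163 114/163]

x̄ = F·x = [1, 3]
P̄ = F·P·Fᵀ + Q = [6 0; 0 38]
y = z − H·x̄ = [10, 3]
S = H·P̄·Hᵀ + R = [209 152; 152 155]
K = P̄·Hᵀ·S⁻¹ = [-930/3097 48/163; -4/163 -76/163]
x' = x̄ + K·y = [-3467/3097, 221/163]
P' = (I − K·H)·P̄ = [1842/3097 -72/163; -72/163 114/163]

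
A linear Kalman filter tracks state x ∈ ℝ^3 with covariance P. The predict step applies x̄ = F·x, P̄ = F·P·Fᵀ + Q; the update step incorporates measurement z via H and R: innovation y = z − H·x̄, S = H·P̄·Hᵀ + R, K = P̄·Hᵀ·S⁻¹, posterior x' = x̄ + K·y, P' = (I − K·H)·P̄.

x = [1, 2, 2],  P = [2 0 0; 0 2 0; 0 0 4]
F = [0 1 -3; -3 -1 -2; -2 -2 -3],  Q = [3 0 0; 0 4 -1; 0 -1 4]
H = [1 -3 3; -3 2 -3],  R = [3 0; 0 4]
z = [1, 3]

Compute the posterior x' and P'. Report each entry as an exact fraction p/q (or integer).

x̄ = F·x = [-4, -9, -12]
P̄ = F·P·Fᵀ + Q = [41 22 32; 22 40 39; 32 39 56]
y = z − H·x̄ = [14, -27]
S = H·P̄·Hᵀ + R = [266 -424; -424 881]
K = P̄·Hᵀ·S⁻¹ = [-3883/18190 -2741/9095; -26933/54570 -9671/27285; -5741/54570 -7142/27285]
x' = x̄ + K·y = [10446/9095, -172979/27285, -174773/27285]
P' = (I − K·H)·P̄ = [62133/18190 -90689/18190 -115283/18190; -90689/18190 702301/54570 766057/54570; -115283/18190 766057/54570 875599/54570]

x' = [10446/9095, -172979/27285, -174773/27285]
P' = [62133/18190 -90689/18190 -115283/18190; -90689/18190 702301/54570 766057/54570; -115283/18190 766057/54570 875599/54570]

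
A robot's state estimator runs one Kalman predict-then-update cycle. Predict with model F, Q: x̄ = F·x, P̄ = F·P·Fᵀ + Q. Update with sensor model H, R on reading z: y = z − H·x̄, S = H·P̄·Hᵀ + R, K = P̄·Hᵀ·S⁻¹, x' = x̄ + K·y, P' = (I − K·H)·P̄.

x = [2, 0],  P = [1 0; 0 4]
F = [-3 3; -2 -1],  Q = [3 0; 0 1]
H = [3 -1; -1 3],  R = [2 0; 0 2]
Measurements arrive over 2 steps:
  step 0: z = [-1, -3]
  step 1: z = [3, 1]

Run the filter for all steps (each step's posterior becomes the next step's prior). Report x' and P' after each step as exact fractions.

step 0: x̄ = F·x = [-6, -4]
step 0: P̄ = F·P·Fᵀ + Q = [48 -6; -6 9]
step 0: y = z − H·x̄ = [13, 3]
step 0: S = H·P̄·Hᵀ + R = [479 -231; -231 167]
step 0: K = P̄·Hᵀ·S⁻¹ = [2451/6658 759/6658; 1557/13316 4785/13316]
step 0: x' = x̄ + K·y = [-2904/3329, -4667/3329]
step 0: P' = (I − K·H)·P̄ = [1014/3329 591/3329; 591/3329 1989/6658]
step 1: x̄ = F·x = [-5289/3329, 10475/3329]
step 1: P̄ = F·P·Fᵀ + Q = [34851/6658 2655/6658; 2655/6658 21487/6658]
step 1: y = z − H·x̄ = [36329/3329, -33385/3329]
step 1: S = H·P̄·Hᵀ + R = [166266/3329 -71232/3329; -71232/3329 112810/3329]
step 1: K = P̄·Hᵀ·S⁻¹ = [7267/20758 2115/20758; 216067/2055042 233129/685014]
step 1: x' = x̄ + K·y = [12557/10379, 905231/1027521]
step 1: P' = (I − K·H)·P̄ = [5979/20758 3403/20758; 3403/20758 578557/2055042]

step 0: x' = [-2904/3329, -4667/3329], P' = [1014/3329 591/3329; 591/3329 1989/6658]
step 1: x' = [12557/10379, 905231/1027521], P' = [5979/20758 3403/20758; 3403/20758 578557/2055042]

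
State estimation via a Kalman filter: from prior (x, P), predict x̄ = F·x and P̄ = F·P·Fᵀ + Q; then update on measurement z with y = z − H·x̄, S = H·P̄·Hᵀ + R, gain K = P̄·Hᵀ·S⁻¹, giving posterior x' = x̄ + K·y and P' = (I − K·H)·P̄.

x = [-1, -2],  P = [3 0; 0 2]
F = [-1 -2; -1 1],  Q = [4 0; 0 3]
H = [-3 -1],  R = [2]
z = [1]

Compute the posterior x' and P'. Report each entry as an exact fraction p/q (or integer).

x' = [35/139, -214/139]
P' = [149/139 -359/139; -359/139 1087/139]

x̄ = F·x = [5, -1]
P̄ = F·P·Fᵀ + Q = [15 -1; -1 8]
y = z − H·x̄ = [15]
S = H·P̄·Hᵀ + R = [139]
K = P̄·Hᵀ·S⁻¹ = [-44/139; -5/139]
x' = x̄ + K·y = [35/139, -214/139]
P' = (I − K·H)·P̄ = [149/139 -359/139; -359/139 1087/139]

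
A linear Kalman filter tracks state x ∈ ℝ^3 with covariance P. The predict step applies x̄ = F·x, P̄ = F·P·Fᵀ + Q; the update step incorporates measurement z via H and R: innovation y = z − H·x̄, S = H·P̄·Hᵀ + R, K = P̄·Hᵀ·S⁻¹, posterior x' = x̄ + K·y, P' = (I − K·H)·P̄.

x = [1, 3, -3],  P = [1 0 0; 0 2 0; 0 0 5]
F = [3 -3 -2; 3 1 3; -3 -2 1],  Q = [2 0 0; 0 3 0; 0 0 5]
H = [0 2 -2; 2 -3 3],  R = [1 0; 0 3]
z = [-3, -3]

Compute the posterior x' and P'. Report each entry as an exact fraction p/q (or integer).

x̄ = F·x = [0, -3, -12]
P̄ = F·P·Fᵀ + Q = [49 -27 -7; -27 59 2; -7 2 27]
y = z − H·x̄ = [-21, 24]
S = H·P̄·Hᵀ + R = [329 -572; -572 1177]
K = P̄·Hᵀ·S⁻¹ = [3936/5459 29102/60049; 498/5459 -8817/60049; -2178/5459 -8531/60049]
x' = x̄ + K·y = [-210768/60049, -506793/60049, -422214/60049]
P' = (I − K·H)·P̄ = [76125/60049 -9117/60049 -30765/60049; -9117/60049 934574/60049 931835/60049; -30765/60049 931835/60049 943814/60049]

x' = [-210768/60049, -506793/60049, -422214/60049]
P' = [76125/60049 -9117/60049 -30765/60049; -9117/60049 934574/60049 931835/60049; -30765/60049 931835/60049 943814/60049]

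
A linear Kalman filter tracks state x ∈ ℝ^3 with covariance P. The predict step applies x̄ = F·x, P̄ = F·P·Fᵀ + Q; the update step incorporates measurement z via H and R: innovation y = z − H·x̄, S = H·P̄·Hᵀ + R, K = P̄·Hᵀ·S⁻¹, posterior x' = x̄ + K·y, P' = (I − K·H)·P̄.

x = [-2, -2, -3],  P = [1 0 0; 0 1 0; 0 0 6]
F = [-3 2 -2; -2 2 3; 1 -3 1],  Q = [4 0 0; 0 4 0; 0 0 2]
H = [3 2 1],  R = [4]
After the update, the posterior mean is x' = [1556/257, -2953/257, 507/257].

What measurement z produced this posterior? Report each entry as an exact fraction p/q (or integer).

z = [-3]

x̄ = F·x = [8, -9, 1]
P̄ = F·P·Fᵀ + Q = [41 -26 -21; -26 66 10; -21 10 18]
S = H·P̄·Hᵀ + R = [257]
K = P̄·Hᵀ·S⁻¹ = [50/257; 64/257; -25/257]
x' − x̄ = [-500/257, -640/257, 250/257] = K·y
y = (KᵀK)⁻¹·Kᵀ·(x' − x̄) = [-10]
z = y + H·x̄ = [-10] + [7] = [-3]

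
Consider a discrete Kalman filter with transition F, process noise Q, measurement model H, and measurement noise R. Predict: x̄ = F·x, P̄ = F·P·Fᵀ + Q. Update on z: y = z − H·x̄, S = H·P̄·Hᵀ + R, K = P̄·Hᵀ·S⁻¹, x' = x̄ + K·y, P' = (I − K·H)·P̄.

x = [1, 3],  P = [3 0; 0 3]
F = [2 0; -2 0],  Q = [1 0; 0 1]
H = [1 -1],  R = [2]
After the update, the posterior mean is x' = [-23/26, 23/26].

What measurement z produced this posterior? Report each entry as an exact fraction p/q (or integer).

x̄ = F·x = [2, -2]
P̄ = F·P·Fᵀ + Q = [13 -12; -12 13]
S = H·P̄·Hᵀ + R = [52]
K = P̄·Hᵀ·S⁻¹ = [25/52; -25/52]
x' − x̄ = [-75/26, 75/26] = K·y
y = (KᵀK)⁻¹·Kᵀ·(x' − x̄) = [-6]
z = y + H·x̄ = [-6] + [4] = [-2]

z = [-2]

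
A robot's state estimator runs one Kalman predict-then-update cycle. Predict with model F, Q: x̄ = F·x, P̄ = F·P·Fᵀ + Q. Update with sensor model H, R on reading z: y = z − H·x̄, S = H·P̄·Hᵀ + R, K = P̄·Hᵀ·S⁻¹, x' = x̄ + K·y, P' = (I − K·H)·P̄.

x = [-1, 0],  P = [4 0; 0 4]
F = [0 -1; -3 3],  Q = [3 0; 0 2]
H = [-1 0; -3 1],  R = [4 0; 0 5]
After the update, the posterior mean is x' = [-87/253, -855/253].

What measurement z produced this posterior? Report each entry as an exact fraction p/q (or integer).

x̄ = F·x = [0, 3]
P̄ = F·P·Fᵀ + Q = [7 -12; -12 74]
S = H·P̄·Hᵀ + R = [11 33; 33 214]
K = P̄·Hᵀ·S⁻¹ = [-409/1265 -12/115; -1062/1265 74/115]
x' − x̄ = [-87/253, -1614/253] = K·y
y = (KᵀK)⁻¹·Kᵀ·(x' − x̄) = [3, -6]
z = y + H·x̄ = [3, -6] + [0, 3] = [3, -3]

z = [3, -3]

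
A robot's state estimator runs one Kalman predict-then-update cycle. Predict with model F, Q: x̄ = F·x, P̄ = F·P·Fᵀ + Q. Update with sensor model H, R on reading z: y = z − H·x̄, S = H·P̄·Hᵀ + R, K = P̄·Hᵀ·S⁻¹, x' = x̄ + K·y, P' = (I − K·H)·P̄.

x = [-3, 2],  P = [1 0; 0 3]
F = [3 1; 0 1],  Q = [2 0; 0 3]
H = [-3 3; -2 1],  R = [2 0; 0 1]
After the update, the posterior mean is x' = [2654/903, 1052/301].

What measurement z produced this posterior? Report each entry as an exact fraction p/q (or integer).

x̄ = F·x = [-7, 2]
P̄ = F·P·Fᵀ + Q = [14 3; 3 6]
S = H·P̄·Hᵀ + R = [128 75; 75 51]
K = P̄·Hᵀ·S⁻¹ = [64/301 -725/903; 153/301 -225/301]
x' − x̄ = [8975/903, 450/301] = K·y
y = (KᵀK)⁻¹·Kᵀ·(x' − x̄) = [-25, -19]
z = y + H·x̄ = [-25, -19] + [27, 16] = [2, -3]

z = [2, -3]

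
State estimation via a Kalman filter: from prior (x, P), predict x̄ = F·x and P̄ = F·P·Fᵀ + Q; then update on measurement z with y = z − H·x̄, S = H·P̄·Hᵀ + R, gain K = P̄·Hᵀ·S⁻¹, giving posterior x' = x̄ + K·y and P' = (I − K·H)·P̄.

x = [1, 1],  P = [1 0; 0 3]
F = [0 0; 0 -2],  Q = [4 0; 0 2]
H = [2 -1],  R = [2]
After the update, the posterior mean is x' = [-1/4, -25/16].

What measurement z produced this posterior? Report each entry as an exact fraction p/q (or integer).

z = [1]

x̄ = F·x = [0, -2]
P̄ = F·P·Fᵀ + Q = [4 0; 0 14]
S = H·P̄·Hᵀ + R = [32]
K = P̄·Hᵀ·S⁻¹ = [1/4; -7/16]
x' − x̄ = [-1/4, 7/16] = K·y
y = (KᵀK)⁻¹·Kᵀ·(x' − x̄) = [-1]
z = y + H·x̄ = [-1] + [2] = [1]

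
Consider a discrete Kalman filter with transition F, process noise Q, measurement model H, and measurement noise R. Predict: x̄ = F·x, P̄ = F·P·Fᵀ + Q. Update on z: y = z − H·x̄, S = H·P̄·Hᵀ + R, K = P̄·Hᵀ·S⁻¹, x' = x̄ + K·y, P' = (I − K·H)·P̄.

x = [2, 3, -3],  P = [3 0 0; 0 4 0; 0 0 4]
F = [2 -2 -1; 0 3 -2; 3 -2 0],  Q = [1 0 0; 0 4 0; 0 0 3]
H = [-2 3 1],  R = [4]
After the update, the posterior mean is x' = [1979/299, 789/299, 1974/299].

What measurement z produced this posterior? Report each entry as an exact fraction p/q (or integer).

x̄ = F·x = [1, 15, 0]
P̄ = F·P·Fᵀ + Q = [33 -16 34; -16 56 -24; 34 -24 46]
S = H·P̄·Hᵀ + R = [598]
K = P̄·Hᵀ·S⁻¹ = [-40/299; 88/299; -47/299]
x' − x̄ = [1680/299, -3696/299, 1974/299] = K·y
y = (KᵀK)⁻¹·Kᵀ·(x' − x̄) = [-42]
z = y + H·x̄ = [-42] + [43] = [1]

z = [1]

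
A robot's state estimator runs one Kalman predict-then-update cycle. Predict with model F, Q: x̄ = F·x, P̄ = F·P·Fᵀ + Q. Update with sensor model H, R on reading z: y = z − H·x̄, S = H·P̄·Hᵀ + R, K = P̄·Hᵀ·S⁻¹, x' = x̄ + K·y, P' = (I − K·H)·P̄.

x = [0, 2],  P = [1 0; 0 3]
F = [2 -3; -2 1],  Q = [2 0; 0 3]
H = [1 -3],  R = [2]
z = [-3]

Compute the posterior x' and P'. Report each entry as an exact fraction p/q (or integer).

x̄ = F·x = [-6, 2]
P̄ = F·P·Fᵀ + Q = [33 -13; -13 10]
y = z − H·x̄ = [9]
S = H·P̄·Hᵀ + R = [203]
K = P̄·Hᵀ·S⁻¹ = [72/203; -43/203]
x' = x̄ + K·y = [-570/203, 19/203]
P' = (I − K·H)·P̄ = [1515/203 457/203; 457/203 181/203]

x' = [-570/203, 19/203]
P' = [1515/203 457/203; 457/203 181/203]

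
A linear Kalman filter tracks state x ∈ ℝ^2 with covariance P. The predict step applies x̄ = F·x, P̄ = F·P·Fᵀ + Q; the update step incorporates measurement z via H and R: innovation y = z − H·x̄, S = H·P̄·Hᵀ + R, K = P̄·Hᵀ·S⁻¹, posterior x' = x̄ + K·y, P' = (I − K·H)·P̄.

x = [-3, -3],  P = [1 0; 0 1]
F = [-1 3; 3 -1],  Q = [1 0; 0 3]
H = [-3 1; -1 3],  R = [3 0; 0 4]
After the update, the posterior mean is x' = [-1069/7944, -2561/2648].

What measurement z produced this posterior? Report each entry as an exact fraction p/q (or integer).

x̄ = F·x = [-6, -6]
P̄ = F·P·Fᵀ + Q = [11 -6; -6 13]
S = H·P̄·Hᵀ + R = [151 132; 132 168]
K = P̄·Hᵀ·S⁻¹ = [-227/662 769/7944; -61/662 901/2648]
x' − x̄ = [46595/7944, 13327/2648] = K·y
y = (KᵀK)⁻¹·Kᵀ·(x' − x̄) = [-14, 11]
z = y + H·x̄ = [-14, 11] + [12, -12] = [-2, -1]

z = [-2, -1]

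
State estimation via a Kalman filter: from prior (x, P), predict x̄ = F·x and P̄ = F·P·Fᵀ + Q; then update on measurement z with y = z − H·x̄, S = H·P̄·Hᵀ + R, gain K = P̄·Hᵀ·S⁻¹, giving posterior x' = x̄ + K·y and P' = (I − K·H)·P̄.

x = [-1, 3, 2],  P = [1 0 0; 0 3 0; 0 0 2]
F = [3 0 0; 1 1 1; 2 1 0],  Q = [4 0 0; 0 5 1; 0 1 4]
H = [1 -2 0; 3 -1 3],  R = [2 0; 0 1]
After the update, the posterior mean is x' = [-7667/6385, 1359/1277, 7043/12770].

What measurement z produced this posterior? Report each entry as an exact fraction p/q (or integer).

x̄ = F·x = [-3, 4, 1]
P̄ = F·P·Fᵀ + Q = [13 3 6; 3 11 6; 6 6 11]
S = H·P̄·Hᵀ + R = [47 22; 22 282]
K = P̄·Hᵀ·S⁻¹ = [393/6385 1192/6385; -571/1277 117/1277; -1341/6385 2247/12770]
x' − x̄ = [11488/6385, -3749/1277, -5727/12770] = K·y
y = (KᵀK)⁻¹·Kᵀ·(x' − x̄) = [8, 7]
z = y + H·x̄ = [8, 7] + [-11, -10] = [-3, -3]

z = [-3, -3]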